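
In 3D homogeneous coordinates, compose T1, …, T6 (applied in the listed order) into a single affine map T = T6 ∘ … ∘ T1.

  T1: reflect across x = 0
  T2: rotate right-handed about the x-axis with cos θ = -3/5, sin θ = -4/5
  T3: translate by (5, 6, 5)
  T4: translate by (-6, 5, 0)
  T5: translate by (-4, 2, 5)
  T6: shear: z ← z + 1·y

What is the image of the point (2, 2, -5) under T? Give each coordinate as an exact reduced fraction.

T(p) = (-7, 39/5, 96/5)

T1 reflect across x = 0: (2, 2, -5) → (-2, 2, -5)
T2 rotate right-handed about the x-axis with cos θ = -3/5, sin θ = -4/5: (-2, 2, -5) → (-2, -26/5, 7/5)
T3 translate by (5, 6, 5): (-2, -26/5, 7/5) → (3, 4/5, 32/5)
T4 translate by (-6, 5, 0): (3, 4/5, 32/5) → (-3, 29/5, 32/5)
T5 translate by (-4, 2, 5): (-3, 29/5, 32/5) → (-7, 39/5, 57/5)
T6 shear: z ← z + 1·y: (-7, 39/5, 57/5) → (-7, 39/5, 96/5)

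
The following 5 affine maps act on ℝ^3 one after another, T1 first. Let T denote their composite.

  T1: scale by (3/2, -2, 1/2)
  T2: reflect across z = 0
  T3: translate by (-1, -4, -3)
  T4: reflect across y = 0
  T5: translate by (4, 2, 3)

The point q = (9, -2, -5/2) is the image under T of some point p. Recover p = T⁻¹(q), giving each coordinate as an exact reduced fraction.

p = (4, -4, 5)

T1 = [3/2 0 0 0; 0 -2 0 0; 0 0 1/2 0; 0 0 0 1]
T2·T1 = [3/2 0 0 0; 0 -2 0 0; 0 0 -1/2 0; 0 0 0 1]
T3·…·T1 = [3/2 0 0 -1; 0 -2 0 -4; 0 0 -1/2 -3; 0 0 0 1]
T4·…·T1 = [3/2 0 0 -1; 0 2 0 4; 0 0 -1/2 -3; 0 0 0 1]
T5·…·T1 = [3/2 0 0 3; 0 2 0 6; 0 0 -1/2 0; 0 0 0 1]
det M = -3/2; M⁻¹ = [2/3 0 0 -2; 0 1/2 0 -3; 0 0 -2 0; 0 0 0 1]
M⁻¹ · (9, -2, -5/2)ᵀ = (4, -4, 5)ᵀ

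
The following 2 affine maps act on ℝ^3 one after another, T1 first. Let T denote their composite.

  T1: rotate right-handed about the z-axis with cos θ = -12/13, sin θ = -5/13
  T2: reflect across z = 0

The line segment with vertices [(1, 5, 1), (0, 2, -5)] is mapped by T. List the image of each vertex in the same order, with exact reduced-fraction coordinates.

T1 rotate right-handed about the z-axis with cos θ = -12/13, sin θ = -5/13: (1, 5, 1) → (1, -5, 1); (0, 2, -5) → (10/13, -24/13, -5)
T2 reflect across z = 0: (1, -5, 1) → (1, -5, -1); (10/13, -24/13, -5) → (10/13, -24/13, 5)

image vertices: (1, -5, -1), (10/13, -24/13, 5)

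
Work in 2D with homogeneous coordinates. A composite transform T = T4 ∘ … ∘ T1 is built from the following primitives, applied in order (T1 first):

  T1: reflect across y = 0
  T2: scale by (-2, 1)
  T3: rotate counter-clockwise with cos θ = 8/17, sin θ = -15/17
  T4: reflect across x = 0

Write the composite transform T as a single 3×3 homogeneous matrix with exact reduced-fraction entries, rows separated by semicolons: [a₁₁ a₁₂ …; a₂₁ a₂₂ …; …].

T1 = [1 0 0; 0 -1 0; 0 0 1]
T2·T1 = [-2 0 0; 0 -1 0; 0 0 1]
T3·…·T1 = [-16/17 -15/17 0; 30/17 -8/17 0; 0 0 1]
T4·…·T1 = [16/17 15/17 0; 30/17 -8/17 0; 0 0 1]

T = [16/17 15/17 0; 30/17 -8/17 0; 0 0 1]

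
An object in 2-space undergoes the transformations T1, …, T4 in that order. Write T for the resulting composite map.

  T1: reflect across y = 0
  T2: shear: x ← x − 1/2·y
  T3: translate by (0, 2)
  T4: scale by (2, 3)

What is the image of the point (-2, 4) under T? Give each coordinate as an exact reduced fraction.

T(p) = (0, -6)

T1 reflect across y = 0: (-2, 4) → (-2, -4)
T2 shear: x ← x − 1/2·y: (-2, -4) → (0, -4)
T3 translate by (0, 2): (0, -4) → (0, -2)
T4 scale by (2, 3): (0, -2) → (0, -6)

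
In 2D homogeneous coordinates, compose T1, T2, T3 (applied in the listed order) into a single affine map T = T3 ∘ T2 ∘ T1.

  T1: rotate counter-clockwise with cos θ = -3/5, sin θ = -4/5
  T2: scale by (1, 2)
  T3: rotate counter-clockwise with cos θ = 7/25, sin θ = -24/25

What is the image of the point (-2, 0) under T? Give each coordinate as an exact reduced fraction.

T1 rotate counter-clockwise with cos θ = -3/5, sin θ = -4/5: (-2, 0) → (6/5, 8/5)
T2 scale by (1, 2): (6/5, 8/5) → (6/5, 16/5)
T3 rotate counter-clockwise with cos θ = 7/25, sin θ = -24/25: (6/5, 16/5) → (426/125, -32/125)

T(p) = (426/125, -32/125)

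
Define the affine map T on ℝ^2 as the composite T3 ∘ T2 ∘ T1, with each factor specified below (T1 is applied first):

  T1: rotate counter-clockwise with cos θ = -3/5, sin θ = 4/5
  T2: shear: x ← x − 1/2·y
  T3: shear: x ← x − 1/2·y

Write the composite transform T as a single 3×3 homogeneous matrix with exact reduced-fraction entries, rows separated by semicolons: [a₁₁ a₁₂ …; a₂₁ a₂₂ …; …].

T = [-7/5 -1/5 0; 4/5 -3/5 0; 0 0 1]

T1 = [-3/5 -4/5 0; 4/5 -3/5 0; 0 0 1]
T2·T1 = [-1 -1/2 0; 4/5 -3/5 0; 0 0 1]
T3·…·T1 = [-7/5 -1/5 0; 4/5 -3/5 0; 0 0 1]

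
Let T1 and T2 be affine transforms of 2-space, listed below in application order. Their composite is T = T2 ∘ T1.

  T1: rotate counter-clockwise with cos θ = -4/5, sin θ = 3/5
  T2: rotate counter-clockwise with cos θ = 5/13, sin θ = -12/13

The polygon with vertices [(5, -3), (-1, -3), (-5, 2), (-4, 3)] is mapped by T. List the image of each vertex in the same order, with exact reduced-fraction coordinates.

image vertices: (269/65, 267/65), (173/65, -111/65), (-206/65, -283/65), (-253/65, -204/65)

T1 rotate counter-clockwise with cos θ = -4/5, sin θ = 3/5: (5, -3) → (-11/5, 27/5); (-1, -3) → (13/5, 9/5); (-5, 2) → (14/5, -23/5); (-4, 3) → (7/5, -24/5)
T2 rotate counter-clockwise with cos θ = 5/13, sin θ = -12/13: (-11/5, 27/5) → (269/65, 267/65); (13/5, 9/5) → (173/65, -111/65); (14/5, -23/5) → (-206/65, -283/65); (7/5, -24/5) → (-253/65, -204/65)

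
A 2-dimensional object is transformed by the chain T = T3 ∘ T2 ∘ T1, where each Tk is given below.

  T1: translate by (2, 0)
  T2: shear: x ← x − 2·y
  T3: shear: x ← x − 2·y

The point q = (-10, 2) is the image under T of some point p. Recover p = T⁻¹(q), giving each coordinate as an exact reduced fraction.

p = (-4, 2)

T1 = [1 0 2; 0 1 0; 0 0 1]
T2·T1 = [1 -2 2; 0 1 0; 0 0 1]
T3·…·T1 = [1 -4 2; 0 1 0; 0 0 1]
det M = 1; M⁻¹ = [1 4 -2; 0 1 0; 0 0 1]
M⁻¹ · (-10, 2)ᵀ = (-4, 2)ᵀ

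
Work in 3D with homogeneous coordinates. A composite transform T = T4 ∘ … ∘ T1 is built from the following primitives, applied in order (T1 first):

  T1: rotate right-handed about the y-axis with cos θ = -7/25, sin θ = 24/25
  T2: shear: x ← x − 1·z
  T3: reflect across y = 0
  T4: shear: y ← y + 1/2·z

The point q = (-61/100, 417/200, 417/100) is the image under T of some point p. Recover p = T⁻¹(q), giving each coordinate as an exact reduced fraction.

T1 = [-7/25 0 24/25 0; 0 1 0 0; -24/25 0 -7/25 0; 0 0 0 1]
T2·T1 = [17/25 0 31/25 0; 0 1 0 0; -24/25 0 -7/25 0; 0 0 0 1]
T3·…·T1 = [17/25 0 31/25 0; 0 -1 0 0; -24/25 0 -7/25 0; 0 0 0 1]
T4·…·T1 = [17/25 0 31/25 0; -12/25 -1 -7/50 0; -24/25 0 -7/25 0; 0 0 0 1]
det M = -1; M⁻¹ = [-7/25 0 -31/25 0; 0 -1 1/2 0; 24/25 0 17/25 0; 0 0 0 1]
M⁻¹ · (-61/100, 417/200, 417/100)ᵀ = (-5, 0, 9/4)ᵀ

p = (-5, 0, 9/4)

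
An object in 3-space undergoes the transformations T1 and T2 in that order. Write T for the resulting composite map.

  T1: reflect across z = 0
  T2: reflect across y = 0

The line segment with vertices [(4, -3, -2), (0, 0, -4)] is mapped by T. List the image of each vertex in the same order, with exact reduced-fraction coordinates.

image vertices: (4, 3, 2), (0, 0, 4)

T1 reflect across z = 0: (4, -3, -2) → (4, -3, 2); (0, 0, -4) → (0, 0, 4)
T2 reflect across y = 0: (4, -3, 2) → (4, 3, 2); (0, 0, 4) → (0, 0, 4)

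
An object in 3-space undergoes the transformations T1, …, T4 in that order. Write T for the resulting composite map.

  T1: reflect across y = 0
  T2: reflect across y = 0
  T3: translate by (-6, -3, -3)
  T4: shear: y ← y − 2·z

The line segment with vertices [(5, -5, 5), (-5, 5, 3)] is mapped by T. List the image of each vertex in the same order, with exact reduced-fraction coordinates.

image vertices: (-1, -12, 2), (-11, 2, 0)

T1 reflect across y = 0: (5, -5, 5) → (5, 5, 5); (-5, 5, 3) → (-5, -5, 3)
T2 reflect across y = 0: (5, 5, 5) → (5, -5, 5); (-5, -5, 3) → (-5, 5, 3)
T3 translate by (-6, -3, -3): (5, -5, 5) → (-1, -8, 2); (-5, 5, 3) → (-11, 2, 0)
T4 shear: y ← y − 2·z: (-1, -8, 2) → (-1, -12, 2); (-11, 2, 0) → (-11, 2, 0)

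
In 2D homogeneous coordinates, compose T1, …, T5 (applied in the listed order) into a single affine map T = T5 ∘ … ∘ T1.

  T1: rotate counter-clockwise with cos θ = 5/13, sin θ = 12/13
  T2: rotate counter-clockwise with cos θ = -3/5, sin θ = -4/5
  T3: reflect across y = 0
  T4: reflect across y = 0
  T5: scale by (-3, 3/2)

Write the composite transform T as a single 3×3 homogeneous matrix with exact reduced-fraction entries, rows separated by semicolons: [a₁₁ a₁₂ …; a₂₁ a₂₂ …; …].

T = [-99/65 -168/65 0; -84/65 99/130 0; 0 0 1]

T1 = [5/13 -12/13 0; 12/13 5/13 0; 0 0 1]
T2·T1 = [33/65 56/65 0; -56/65 33/65 0; 0 0 1]
T3·…·T1 = [33/65 56/65 0; 56/65 -33/65 0; 0 0 1]
T4·…·T1 = [33/65 56/65 0; -56/65 33/65 0; 0 0 1]
T5·…·T1 = [-99/65 -168/65 0; -84/65 99/130 0; 0 0 1]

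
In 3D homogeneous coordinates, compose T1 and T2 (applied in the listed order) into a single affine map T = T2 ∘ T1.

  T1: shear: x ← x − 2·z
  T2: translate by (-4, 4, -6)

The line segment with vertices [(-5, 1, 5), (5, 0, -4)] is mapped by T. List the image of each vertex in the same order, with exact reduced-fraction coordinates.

T1 shear: x ← x − 2·z: (-5, 1, 5) → (-15, 1, 5); (5, 0, -4) → (13, 0, -4)
T2 translate by (-4, 4, -6): (-15, 1, 5) → (-19, 5, -1); (13, 0, -4) → (9, 4, -10)

image vertices: (-19, 5, -1), (9, 4, -10)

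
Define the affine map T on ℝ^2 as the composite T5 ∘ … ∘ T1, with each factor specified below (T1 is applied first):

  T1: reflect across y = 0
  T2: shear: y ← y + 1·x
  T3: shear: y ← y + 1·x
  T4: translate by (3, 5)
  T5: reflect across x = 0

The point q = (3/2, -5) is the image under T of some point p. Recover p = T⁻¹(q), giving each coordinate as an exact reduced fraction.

T1 = [1 0 0; 0 -1 0; 0 0 1]
T2·T1 = [1 0 0; 1 -1 0; 0 0 1]
T3·…·T1 = [1 0 0; 2 -1 0; 0 0 1]
T4·…·T1 = [1 0 3; 2 -1 5; 0 0 1]
T5·…·T1 = [-1 0 -3; 2 -1 5; 0 0 1]
det M = 1; M⁻¹ = [-1 0 -3; -2 -1 -1; 0 0 1]
M⁻¹ · (3/2, -5)ᵀ = (-9/2, 1)ᵀ

p = (-9/2, 1)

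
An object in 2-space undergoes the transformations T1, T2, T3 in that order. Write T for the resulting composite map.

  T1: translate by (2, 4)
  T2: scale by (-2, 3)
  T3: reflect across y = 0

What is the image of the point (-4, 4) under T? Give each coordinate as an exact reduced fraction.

T1 translate by (2, 4): (-4, 4) → (-2, 8)
T2 scale by (-2, 3): (-2, 8) → (4, 24)
T3 reflect across y = 0: (4, 24) → (4, -24)

T(p) = (4, -24)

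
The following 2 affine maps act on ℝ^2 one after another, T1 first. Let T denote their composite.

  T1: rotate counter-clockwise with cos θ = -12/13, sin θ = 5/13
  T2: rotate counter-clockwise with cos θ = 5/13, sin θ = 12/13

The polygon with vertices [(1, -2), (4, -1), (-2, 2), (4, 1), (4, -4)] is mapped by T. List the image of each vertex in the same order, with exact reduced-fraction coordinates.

image vertices: (-358/169, 121/169), (-599/169, -356/169), (478/169, -2/169), (-361/169, -596/169), (-956/169, 4/169)

T1 rotate counter-clockwise with cos θ = -12/13, sin θ = 5/13: (1, -2) → (-2/13, 29/13); (4, -1) → (-43/13, 32/13); (-2, 2) → (14/13, -34/13); (4, 1) → (-53/13, 8/13); (4, -4) → (-28/13, 68/13)
T2 rotate counter-clockwise with cos θ = 5/13, sin θ = 12/13: (-2/13, 29/13) → (-358/169, 121/169); (-43/13, 32/13) → (-599/169, -356/169); (14/13, -34/13) → (478/169, -2/169); (-53/13, 8/13) → (-361/169, -596/169); (-28/13, 68/13) → (-956/169, 4/169)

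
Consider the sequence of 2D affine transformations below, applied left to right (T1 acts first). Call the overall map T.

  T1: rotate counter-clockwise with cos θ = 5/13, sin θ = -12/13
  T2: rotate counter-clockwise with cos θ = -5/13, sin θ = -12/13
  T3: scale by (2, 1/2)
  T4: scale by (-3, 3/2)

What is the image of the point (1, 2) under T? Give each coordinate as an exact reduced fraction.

T(p) = (6, -3/2)

T1 rotate counter-clockwise with cos θ = 5/13, sin θ = -12/13: (1, 2) → (29/13, -2/13)
T2 rotate counter-clockwise with cos θ = -5/13, sin θ = -12/13: (29/13, -2/13) → (-1, -2)
T3 scale by (2, 1/2): (-1, -2) → (-2, -1)
T4 scale by (-3, 3/2): (-2, -1) → (6, -3/2)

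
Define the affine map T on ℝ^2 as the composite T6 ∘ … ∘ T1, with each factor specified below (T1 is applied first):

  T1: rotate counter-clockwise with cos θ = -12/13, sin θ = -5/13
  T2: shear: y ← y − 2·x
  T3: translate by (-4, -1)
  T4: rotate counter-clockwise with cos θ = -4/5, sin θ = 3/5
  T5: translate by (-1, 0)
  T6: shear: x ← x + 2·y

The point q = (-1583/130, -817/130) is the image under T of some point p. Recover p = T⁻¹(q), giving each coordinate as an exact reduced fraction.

p = (-1/2, -7/2)

T1 = [-12/13 5/13 0; -5/13 -12/13 0; 0 0 1]
T2·T1 = [-12/13 5/13 0; 19/13 -22/13 0; 0 0 1]
T3·…·T1 = [-12/13 5/13 -4; 19/13 -22/13 -1; 0 0 1]
T4·…·T1 = [-9/65 46/65 19/5; -112/65 103/65 -8/5; 0 0 1]
T5·…·T1 = [-9/65 46/65 14/5; -112/65 103/65 -8/5; 0 0 1]
T6·…·T1 = [-233/65 252/65 -2/5; -112/65 103/65 -8/5; 0 0 1]
det M = 1; M⁻¹ = [103/65 -252/65 -362/65; 112/65 -233/65 -328/65; 0 0 1]
M⁻¹ · (-1583/130, -817/130)ᵀ = (-1/2, -7/2)ᵀ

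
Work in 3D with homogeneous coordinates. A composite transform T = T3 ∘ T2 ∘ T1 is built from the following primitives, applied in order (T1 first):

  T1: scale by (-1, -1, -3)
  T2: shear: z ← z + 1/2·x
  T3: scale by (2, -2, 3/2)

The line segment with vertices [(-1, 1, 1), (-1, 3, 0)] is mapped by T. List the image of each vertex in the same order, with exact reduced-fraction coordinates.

image vertices: (2, 2, -15/4), (2, 6, 3/4)

T1 scale by (-1, -1, -3): (-1, 1, 1) → (1, -1, -3); (-1, 3, 0) → (1, -3, 0)
T2 shear: z ← z + 1/2·x: (1, -1, -3) → (1, -1, -5/2); (1, -3, 0) → (1, -3, 1/2)
T3 scale by (2, -2, 3/2): (1, -1, -5/2) → (2, 2, -15/4); (1, -3, 1/2) → (2, 6, 3/4)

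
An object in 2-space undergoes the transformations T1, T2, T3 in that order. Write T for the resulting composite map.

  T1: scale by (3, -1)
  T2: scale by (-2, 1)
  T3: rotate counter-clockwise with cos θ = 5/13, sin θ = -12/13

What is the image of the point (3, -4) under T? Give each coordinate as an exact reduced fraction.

T(p) = (-42/13, 236/13)

T1 scale by (3, -1): (3, -4) → (9, 4)
T2 scale by (-2, 1): (9, 4) → (-18, 4)
T3 rotate counter-clockwise with cos θ = 5/13, sin θ = -12/13: (-18, 4) → (-42/13, 236/13)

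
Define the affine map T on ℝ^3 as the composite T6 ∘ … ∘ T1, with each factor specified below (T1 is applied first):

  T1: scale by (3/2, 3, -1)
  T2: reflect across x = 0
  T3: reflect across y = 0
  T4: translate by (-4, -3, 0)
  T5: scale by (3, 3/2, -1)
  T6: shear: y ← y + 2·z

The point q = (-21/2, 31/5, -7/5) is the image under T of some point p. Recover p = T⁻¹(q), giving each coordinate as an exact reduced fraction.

p = (-1/3, -3, -7/5)

T1 = [3/2 0 0 0; 0 3 0 0; 0 0 -1 0; 0 0 0 1]
T2·T1 = [-3/2 0 0 0; 0 3 0 0; 0 0 -1 0; 0 0 0 1]
T3·…·T1 = [-3/2 0 0 0; 0 -3 0 0; 0 0 -1 0; 0 0 0 1]
T4·…·T1 = [-3/2 0 0 -4; 0 -3 0 -3; 0 0 -1 0; 0 0 0 1]
T5·…·T1 = [-9/2 0 0 -12; 0 -9/2 0 -9/2; 0 0 1 0; 0 0 0 1]
T6·…·T1 = [-9/2 0 0 -12; 0 -9/2 2 -9/2; 0 0 1 0; 0 0 0 1]
det M = 81/4; M⁻¹ = [-2/9 0 0 -8/3; 0 -2/9 4/9 -1; 0 0 1 0; 0 0 0 1]
M⁻¹ · (-21/2, 31/5, -7/5)ᵀ = (-1/3, -3, -7/5)ᵀ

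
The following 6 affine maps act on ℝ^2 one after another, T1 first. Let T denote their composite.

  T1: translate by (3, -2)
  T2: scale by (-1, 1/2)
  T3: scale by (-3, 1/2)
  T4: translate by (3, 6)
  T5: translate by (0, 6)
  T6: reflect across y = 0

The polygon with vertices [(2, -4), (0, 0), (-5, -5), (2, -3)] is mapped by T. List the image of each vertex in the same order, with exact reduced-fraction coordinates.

image vertices: (18, -21/2), (12, -23/2), (-3, -41/4), (18, -43/4)

T1 translate by (3, -2): (2, -4) → (5, -6); (0, 0) → (3, -2); (-5, -5) → (-2, -7); (2, -3) → (5, -5)
T2 scale by (-1, 1/2): (5, -6) → (-5, -3); (3, -2) → (-3, -1); (-2, -7) → (2, -7/2); (5, -5) → (-5, -5/2)
T3 scale by (-3, 1/2): (-5, -3) → (15, -3/2); (-3, -1) → (9, -1/2); (2, -7/2) → (-6, -7/4); (-5, -5/2) → (15, -5/4)
T4 translate by (3, 6): (15, -3/2) → (18, 9/2); (9, -1/2) → (12, 11/2); (-6, -7/4) → (-3, 17/4); (15, -5/4) → (18, 19/4)
T5 translate by (0, 6): (18, 9/2) → (18, 21/2); (12, 11/2) → (12, 23/2); (-3, 17/4) → (-3, 41/4); (18, 19/4) → (18, 43/4)
T6 reflect across y = 0: (18, 21/2) → (18, -21/2); (12, 23/2) → (12, -23/2); (-3, 41/4) → (-3, -41/4); (18, 43/4) → (18, -43/4)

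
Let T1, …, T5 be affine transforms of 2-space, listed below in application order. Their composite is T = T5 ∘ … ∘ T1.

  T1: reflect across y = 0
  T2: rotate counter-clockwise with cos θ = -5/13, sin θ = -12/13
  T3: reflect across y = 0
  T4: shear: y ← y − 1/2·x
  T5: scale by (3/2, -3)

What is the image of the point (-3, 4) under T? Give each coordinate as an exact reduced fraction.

T1 reflect across y = 0: (-3, 4) → (-3, -4)
T2 rotate counter-clockwise with cos θ = -5/13, sin θ = -12/13: (-3, -4) → (-33/13, 56/13)
T3 reflect across y = 0: (-33/13, 56/13) → (-33/13, -56/13)
T4 shear: y ← y − 1/2·x: (-33/13, -56/13) → (-33/13, -79/26)
T5 scale by (3/2, -3): (-33/13, -79/26) → (-99/26, 237/26)

T(p) = (-99/26, 237/26)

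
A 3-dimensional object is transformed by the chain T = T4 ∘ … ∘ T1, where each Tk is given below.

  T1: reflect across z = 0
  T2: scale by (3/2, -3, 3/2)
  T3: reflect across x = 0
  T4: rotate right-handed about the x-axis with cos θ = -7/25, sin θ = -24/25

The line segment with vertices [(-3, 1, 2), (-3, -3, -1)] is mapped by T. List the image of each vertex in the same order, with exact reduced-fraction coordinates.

image vertices: (9/2, -51/25, 93/25), (9/2, -27/25, -453/50)

T1 reflect across z = 0: (-3, 1, 2) → (-3, 1, -2); (-3, -3, -1) → (-3, -3, 1)
T2 scale by (3/2, -3, 3/2): (-3, 1, -2) → (-9/2, -3, -3); (-3, -3, 1) → (-9/2, 9, 3/2)
T3 reflect across x = 0: (-9/2, -3, -3) → (9/2, -3, -3); (-9/2, 9, 3/2) → (9/2, 9, 3/2)
T4 rotate right-handed about the x-axis with cos θ = -7/25, sin θ = -24/25: (9/2, -3, -3) → (9/2, -51/25, 93/25); (9/2, 9, 3/2) → (9/2, -27/25, -453/50)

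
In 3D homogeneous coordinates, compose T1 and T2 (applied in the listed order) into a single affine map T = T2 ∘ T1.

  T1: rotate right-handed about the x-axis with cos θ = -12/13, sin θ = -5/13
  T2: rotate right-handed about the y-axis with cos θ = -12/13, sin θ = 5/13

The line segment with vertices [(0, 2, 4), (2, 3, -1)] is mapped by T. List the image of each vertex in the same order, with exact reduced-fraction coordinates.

T1 rotate right-handed about the x-axis with cos θ = -12/13, sin θ = -5/13: (0, 2, 4) → (0, -4/13, -58/13); (2, 3, -1) → (2, -41/13, -3/13)
T2 rotate right-handed about the y-axis with cos θ = -12/13, sin θ = 5/13: (0, -4/13, -58/13) → (-290/169, -4/13, 696/169); (2, -41/13, -3/13) → (-327/169, -41/13, -94/169)

image vertices: (-290/169, -4/13, 696/169), (-327/169, -41/13, -94/169)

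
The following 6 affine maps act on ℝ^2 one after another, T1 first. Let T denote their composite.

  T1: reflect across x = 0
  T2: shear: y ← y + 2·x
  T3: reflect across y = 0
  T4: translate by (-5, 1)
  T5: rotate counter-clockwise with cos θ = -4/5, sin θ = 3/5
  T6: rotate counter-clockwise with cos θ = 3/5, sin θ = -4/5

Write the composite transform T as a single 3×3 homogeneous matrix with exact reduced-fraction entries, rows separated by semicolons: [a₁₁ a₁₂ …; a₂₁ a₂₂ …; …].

T = [-2 1 -1; -1 0 -5; 0 0 1]

T1 = [-1 0 0; 0 1 0; 0 0 1]
T2·T1 = [-1 0 0; -2 1 0; 0 0 1]
T3·…·T1 = [-1 0 0; 2 -1 0; 0 0 1]
T4·…·T1 = [-1 0 -5; 2 -1 1; 0 0 1]
T5·…·T1 = [-2/5 3/5 17/5; -11/5 4/5 -19/5; 0 0 1]
T6·…·T1 = [-2 1 -1; -1 0 -5; 0 0 1]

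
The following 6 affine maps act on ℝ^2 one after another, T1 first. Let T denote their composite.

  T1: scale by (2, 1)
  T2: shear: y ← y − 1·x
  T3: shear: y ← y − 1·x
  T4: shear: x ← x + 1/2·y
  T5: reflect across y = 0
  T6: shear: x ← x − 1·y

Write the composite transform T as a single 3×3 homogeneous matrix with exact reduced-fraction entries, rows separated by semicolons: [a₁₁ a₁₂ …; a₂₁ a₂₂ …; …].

T1 = [2 0 0; 0 1 0; 0 0 1]
T2·T1 = [2 0 0; -2 1 0; 0 0 1]
T3·…·T1 = [2 0 0; -4 1 0; 0 0 1]
T4·…·T1 = [0 1/2 0; -4 1 0; 0 0 1]
T5·…·T1 = [0 1/2 0; 4 -1 0; 0 0 1]
T6·…·T1 = [-4 3/2 0; 4 -1 0; 0 0 1]

T = [-4 3/2 0; 4 -1 0; 0 0 1]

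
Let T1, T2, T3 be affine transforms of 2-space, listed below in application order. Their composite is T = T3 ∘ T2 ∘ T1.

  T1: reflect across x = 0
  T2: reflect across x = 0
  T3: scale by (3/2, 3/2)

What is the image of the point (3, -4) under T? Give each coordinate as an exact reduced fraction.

T(p) = (9/2, -6)

T1 reflect across x = 0: (3, -4) → (-3, -4)
T2 reflect across x = 0: (-3, -4) → (3, -4)
T3 scale by (3/2, 3/2): (3, -4) → (9/2, -6)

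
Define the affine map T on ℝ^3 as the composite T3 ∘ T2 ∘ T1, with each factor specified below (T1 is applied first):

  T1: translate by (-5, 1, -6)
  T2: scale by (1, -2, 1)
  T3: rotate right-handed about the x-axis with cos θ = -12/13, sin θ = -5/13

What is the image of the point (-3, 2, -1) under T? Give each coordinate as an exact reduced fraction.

T(p) = (-8, 37/13, 114/13)

T1 translate by (-5, 1, -6): (-3, 2, -1) → (-8, 3, -7)
T2 scale by (1, -2, 1): (-8, 3, -7) → (-8, -6, -7)
T3 rotate right-handed about the x-axis with cos θ = -12/13, sin θ = -5/13: (-8, -6, -7) → (-8, 37/13, 114/13)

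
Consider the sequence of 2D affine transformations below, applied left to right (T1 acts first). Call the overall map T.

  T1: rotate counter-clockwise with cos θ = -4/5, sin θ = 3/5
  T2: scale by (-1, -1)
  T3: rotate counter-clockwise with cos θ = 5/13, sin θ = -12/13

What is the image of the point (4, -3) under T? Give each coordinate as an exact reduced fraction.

T1 rotate counter-clockwise with cos θ = -4/5, sin θ = 3/5: (4, -3) → (-7/5, 24/5)
T2 scale by (-1, -1): (-7/5, 24/5) → (7/5, -24/5)
T3 rotate counter-clockwise with cos θ = 5/13, sin θ = -12/13: (7/5, -24/5) → (-253/65, -204/65)

T(p) = (-253/65, -204/65)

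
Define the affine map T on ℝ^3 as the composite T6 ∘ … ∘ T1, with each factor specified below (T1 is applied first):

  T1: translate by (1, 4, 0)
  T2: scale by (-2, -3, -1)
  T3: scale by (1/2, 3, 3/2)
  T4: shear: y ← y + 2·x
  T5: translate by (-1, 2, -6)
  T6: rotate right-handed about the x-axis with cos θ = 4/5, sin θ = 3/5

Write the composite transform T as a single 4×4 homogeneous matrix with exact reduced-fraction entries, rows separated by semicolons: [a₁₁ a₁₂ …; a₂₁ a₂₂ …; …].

T = [-1 0 0 -2; -8/5 -36/5 9/10 -126/5; -6/5 -27/5 -6/5 -132/5; 0 0 0 1]

T1 = [1 0 0 1; 0 1 0 4; 0 0 1 0; 0 0 0 1]
T2·T1 = [-2 0 0 -2; 0 -3 0 -12; 0 0 -1 0; 0 0 0 1]
T3·…·T1 = [-1 0 0 -1; 0 -9 0 -36; 0 0 -3/2 0; 0 0 0 1]
T4·…·T1 = [-1 0 0 -1; -2 -9 0 -38; 0 0 -3/2 0; 0 0 0 1]
T5·…·T1 = [-1 0 0 -2; -2 -9 0 -36; 0 0 -3/2 -6; 0 0 0 1]
T6·…·T1 = [-1 0 0 -2; -8/5 -36/5 9/10 -126/5; -6/5 -27/5 -6/5 -132/5; 0 0 0 1]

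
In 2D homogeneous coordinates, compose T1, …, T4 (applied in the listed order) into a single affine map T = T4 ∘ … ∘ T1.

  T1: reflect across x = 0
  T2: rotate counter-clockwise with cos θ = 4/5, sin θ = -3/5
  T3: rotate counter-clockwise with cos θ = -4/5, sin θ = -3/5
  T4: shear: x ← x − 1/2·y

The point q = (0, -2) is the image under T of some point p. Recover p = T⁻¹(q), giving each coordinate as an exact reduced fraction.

T1 = [-1 0 0; 0 1 0; 0 0 1]
T2·T1 = [-4/5 3/5 0; 3/5 4/5 0; 0 0 1]
T3·…·T1 = [1 0 0; 0 -1 0; 0 0 1]
T4·…·T1 = [1 1/2 0; 0 -1 0; 0 0 1]
det M = -1; M⁻¹ = [1 1/2 0; 0 -1 0; 0 0 1]
M⁻¹ · (0, -2)ᵀ = (-1, 2)ᵀ

p = (-1, 2)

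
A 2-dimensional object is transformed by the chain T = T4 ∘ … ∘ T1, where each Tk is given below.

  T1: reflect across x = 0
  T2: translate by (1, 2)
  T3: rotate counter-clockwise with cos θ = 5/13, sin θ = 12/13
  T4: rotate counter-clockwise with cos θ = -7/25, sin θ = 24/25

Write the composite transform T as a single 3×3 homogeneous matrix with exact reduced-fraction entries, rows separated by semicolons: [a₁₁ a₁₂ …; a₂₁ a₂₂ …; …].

T = [323/325 -36/325 -79/65; -36/325 -323/325 -122/65; 0 0 1]

T1 = [-1 0 0; 0 1 0; 0 0 1]
T2·T1 = [-1 0 1; 0 1 2; 0 0 1]
T3·…·T1 = [-5/13 -12/13 -19/13; -12/13 5/13 22/13; 0 0 1]
T4·…·T1 = [323/325 -36/325 -79/65; -36/325 -323/325 -122/65; 0 0 1]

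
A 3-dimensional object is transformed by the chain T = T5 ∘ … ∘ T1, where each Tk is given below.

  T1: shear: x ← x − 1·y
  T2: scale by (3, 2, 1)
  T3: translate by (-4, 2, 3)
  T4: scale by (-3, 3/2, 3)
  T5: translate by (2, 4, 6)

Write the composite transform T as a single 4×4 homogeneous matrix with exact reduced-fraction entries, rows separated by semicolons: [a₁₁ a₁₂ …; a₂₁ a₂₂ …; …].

T = [-9 9 0 14; 0 3 0 7; 0 0 3 15; 0 0 0 1]

T1 = [1 -1 0 0; 0 1 0 0; 0 0 1 0; 0 0 0 1]
T2·T1 = [3 -3 0 0; 0 2 0 0; 0 0 1 0; 0 0 0 1]
T3·…·T1 = [3 -3 0 -4; 0 2 0 2; 0 0 1 3; 0 0 0 1]
T4·…·T1 = [-9 9 0 12; 0 3 0 3; 0 0 3 9; 0 0 0 1]
T5·…·T1 = [-9 9 0 14; 0 3 0 7; 0 0 3 15; 0 0 0 1]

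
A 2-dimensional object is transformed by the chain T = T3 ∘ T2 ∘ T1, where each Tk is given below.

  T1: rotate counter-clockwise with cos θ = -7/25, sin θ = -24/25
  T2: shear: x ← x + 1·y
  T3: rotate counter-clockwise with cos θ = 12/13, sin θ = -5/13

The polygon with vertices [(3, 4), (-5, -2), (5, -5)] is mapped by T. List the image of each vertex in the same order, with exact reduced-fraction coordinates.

T1 rotate counter-clockwise with cos θ = -7/25, sin θ = -24/25: (3, 4) → (3, -4); (-5, -2) → (-13/25, 134/25); (5, -5) → (-31/5, -17/5)
T2 shear: x ← x + 1·y: (3, -4) → (-1, -4); (-13/25, 134/25) → (121/25, 134/25); (-31/5, -17/5) → (-48/5, -17/5)
T3 rotate counter-clockwise with cos θ = 12/13, sin θ = -5/13: (-1, -4) → (-32/13, -43/13); (121/25, 134/25) → (2122/325, 1003/325); (-48/5, -17/5) → (-661/65, 36/65)

image vertices: (-32/13, -43/13), (2122/325, 1003/325), (-661/65, 36/65)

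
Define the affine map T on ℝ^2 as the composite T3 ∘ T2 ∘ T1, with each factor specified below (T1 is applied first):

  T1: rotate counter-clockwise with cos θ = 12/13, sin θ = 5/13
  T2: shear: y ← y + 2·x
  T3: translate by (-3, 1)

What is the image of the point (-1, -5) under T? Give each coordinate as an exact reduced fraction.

T1 rotate counter-clockwise with cos θ = 12/13, sin θ = 5/13: (-1, -5) → (1, -5)
T2 shear: y ← y + 2·x: (1, -5) → (1, -3)
T3 translate by (-3, 1): (1, -3) → (-2, -2)

T(p) = (-2, -2)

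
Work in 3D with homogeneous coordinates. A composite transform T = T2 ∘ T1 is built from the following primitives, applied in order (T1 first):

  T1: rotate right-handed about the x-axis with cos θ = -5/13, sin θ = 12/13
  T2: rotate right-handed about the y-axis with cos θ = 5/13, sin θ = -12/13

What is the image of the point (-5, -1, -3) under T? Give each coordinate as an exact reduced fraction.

T(p) = (-361/169, 41/13, -765/169)

T1 rotate right-handed about the x-axis with cos θ = -5/13, sin θ = 12/13: (-5, -1, -3) → (-5, 41/13, 3/13)
T2 rotate right-handed about the y-axis with cos θ = 5/13, sin θ = -12/13: (-5, 41/13, 3/13) → (-361/169, 41/13, -765/169)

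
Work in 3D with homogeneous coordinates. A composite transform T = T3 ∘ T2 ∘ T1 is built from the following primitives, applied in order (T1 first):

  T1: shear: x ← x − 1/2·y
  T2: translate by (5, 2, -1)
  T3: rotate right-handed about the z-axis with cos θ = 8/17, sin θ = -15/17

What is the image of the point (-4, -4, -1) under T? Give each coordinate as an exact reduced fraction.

T(p) = (-6/17, -61/17, -2)

T1 shear: x ← x − 1/2·y: (-4, -4, -1) → (-2, -4, -1)
T2 translate by (5, 2, -1): (-2, -4, -1) → (3, -2, -2)
T3 rotate right-handed about the z-axis with cos θ = 8/17, sin θ = -15/17: (3, -2, -2) → (-6/17, -61/17, -2)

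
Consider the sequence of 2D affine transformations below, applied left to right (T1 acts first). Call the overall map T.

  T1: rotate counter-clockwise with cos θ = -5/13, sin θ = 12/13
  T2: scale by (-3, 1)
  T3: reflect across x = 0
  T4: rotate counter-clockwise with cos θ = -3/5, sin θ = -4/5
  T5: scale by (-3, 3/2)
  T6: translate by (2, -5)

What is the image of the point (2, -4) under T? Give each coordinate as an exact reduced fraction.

T(p) = (628/65, -1207/65)

T1 rotate counter-clockwise with cos θ = -5/13, sin θ = 12/13: (2, -4) → (38/13, 44/13)
T2 scale by (-3, 1): (38/13, 44/13) → (-114/13, 44/13)
T3 reflect across x = 0: (-114/13, 44/13) → (114/13, 44/13)
T4 rotate counter-clockwise with cos θ = -3/5, sin θ = -4/5: (114/13, 44/13) → (-166/65, -588/65)
T5 scale by (-3, 3/2): (-166/65, -588/65) → (498/65, -882/65)
T6 translate by (2, -5): (498/65, -882/65) → (628/65, -1207/65)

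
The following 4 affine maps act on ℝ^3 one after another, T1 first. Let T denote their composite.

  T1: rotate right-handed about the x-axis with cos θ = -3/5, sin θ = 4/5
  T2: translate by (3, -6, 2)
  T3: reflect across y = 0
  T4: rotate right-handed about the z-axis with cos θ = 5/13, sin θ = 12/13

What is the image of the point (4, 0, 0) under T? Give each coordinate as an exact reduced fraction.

T1 rotate right-handed about the x-axis with cos θ = -3/5, sin θ = 4/5: (4, 0, 0) → (4, 0, 0)
T2 translate by (3, -6, 2): (4, 0, 0) → (7, -6, 2)
T3 reflect across y = 0: (7, -6, 2) → (7, 6, 2)
T4 rotate right-handed about the z-axis with cos θ = 5/13, sin θ = 12/13: (7, 6, 2) → (-37/13, 114/13, 2)

T(p) = (-37/13, 114/13, 2)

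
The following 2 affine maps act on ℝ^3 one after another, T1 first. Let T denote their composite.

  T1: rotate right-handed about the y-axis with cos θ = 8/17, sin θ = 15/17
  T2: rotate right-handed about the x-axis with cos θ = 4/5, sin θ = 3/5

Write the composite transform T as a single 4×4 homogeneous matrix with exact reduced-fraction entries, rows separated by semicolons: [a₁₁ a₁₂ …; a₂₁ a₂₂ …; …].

T = [8/17 0 15/17 0; 9/17 4/5 -24/85 0; -12/17 3/5 32/85 0; 0 0 0 1]

T1 = [8/17 0 15/17 0; 0 1 0 0; -15/17 0 8/17 0; 0 0 0 1]
T2·T1 = [8/17 0 15/17 0; 9/17 4/5 -24/85 0; -12/17 3/5 32/85 0; 0 0 0 1]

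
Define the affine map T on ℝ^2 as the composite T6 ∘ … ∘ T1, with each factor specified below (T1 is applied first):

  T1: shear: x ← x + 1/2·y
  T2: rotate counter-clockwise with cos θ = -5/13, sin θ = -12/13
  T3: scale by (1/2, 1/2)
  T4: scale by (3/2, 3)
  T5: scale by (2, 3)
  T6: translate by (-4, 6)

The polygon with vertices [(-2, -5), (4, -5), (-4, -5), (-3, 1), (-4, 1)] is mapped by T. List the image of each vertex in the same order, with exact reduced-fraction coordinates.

image vertices: (-433/52, 867/26), (-613/52, 219/26), (-373/52, 1083/26), (-61/52, 381/26), (-31/52, 489/26)

T1 shear: x ← x + 1/2·y: (-2, -5) → (-9/2, -5); (4, -5) → (3/2, -5); (-4, -5) → (-13/2, -5); (-3, 1) → (-5/2, 1); (-4, 1) → (-7/2, 1)
T2 rotate counter-clockwise with cos θ = -5/13, sin θ = -12/13: (-9/2, -5) → (-75/26, 79/13); (3/2, -5) → (-135/26, 7/13); (-13/2, -5) → (-55/26, 103/13); (-5/2, 1) → (49/26, 25/13); (-7/2, 1) → (59/26, 37/13)
T3 scale by (1/2, 1/2): (-75/26, 79/13) → (-75/52, 79/26); (-135/26, 7/13) → (-135/52, 7/26); (-55/26, 103/13) → (-55/52, 103/26); (49/26, 25/13) → (49/52, 25/26); (59/26, 37/13) → (59/52, 37/26)
T4 scale by (3/2, 3): (-75/52, 79/26) → (-225/104, 237/26); (-135/52, 7/26) → (-405/104, 21/26); (-55/52, 103/26) → (-165/104, 309/26); (49/52, 25/26) → (147/104, 75/26); (59/52, 37/26) → (177/104, 111/26)
T5 scale by (2, 3): (-225/104, 237/26) → (-225/52, 711/26); (-405/104, 21/26) → (-405/52, 63/26); (-165/104, 309/26) → (-165/52, 927/26); (147/104, 75/26) → (147/52, 225/26); (177/104, 111/26) → (177/52, 333/26)
T6 translate by (-4, 6): (-225/52, 711/26) → (-433/52, 867/26); (-405/52, 63/26) → (-613/52, 219/26); (-165/52, 927/26) → (-373/52, 1083/26); (147/52, 225/26) → (-61/52, 381/26); (177/52, 333/26) → (-31/52, 489/26)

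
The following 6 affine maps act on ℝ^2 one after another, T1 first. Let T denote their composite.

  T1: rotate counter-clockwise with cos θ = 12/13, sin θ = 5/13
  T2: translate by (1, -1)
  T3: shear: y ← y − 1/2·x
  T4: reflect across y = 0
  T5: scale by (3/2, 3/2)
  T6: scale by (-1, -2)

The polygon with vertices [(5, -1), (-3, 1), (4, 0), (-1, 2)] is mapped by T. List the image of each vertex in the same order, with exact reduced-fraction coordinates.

T1 rotate counter-clockwise with cos θ = 12/13, sin θ = 5/13: (5, -1) → (5, 1); (-3, 1) → (-41/13, -3/13); (4, 0) → (48/13, 20/13); (-1, 2) → (-22/13, 19/13)
T2 translate by (1, -1): (5, 1) → (6, 0); (-41/13, -3/13) → (-28/13, -16/13); (48/13, 20/13) → (61/13, 7/13); (-22/13, 19/13) → (-9/13, 6/13)
T3 shear: y ← y − 1/2·x: (6, 0) → (6, -3); (-28/13, -16/13) → (-28/13, -2/13); (61/13, 7/13) → (61/13, -47/26); (-9/13, 6/13) → (-9/13, 21/26)
T4 reflect across y = 0: (6, -3) → (6, 3); (-28/13, -2/13) → (-28/13, 2/13); (61/13, -47/26) → (61/13, 47/26); (-9/13, 21/26) → (-9/13, -21/26)
T5 scale by (3/2, 3/2): (6, 3) → (9, 9/2); (-28/13, 2/13) → (-42/13, 3/13); (61/13, 47/26) → (183/26, 141/52); (-9/13, -21/26) → (-27/26, -63/52)
T6 scale by (-1, -2): (9, 9/2) → (-9, -9); (-42/13, 3/13) → (42/13, -6/13); (183/26, 141/52) → (-183/26, -141/26); (-27/26, -63/52) → (27/26, 63/26)

image vertices: (-9, -9), (42/13, -6/13), (-183/26, -141/26), (27/26, 63/26)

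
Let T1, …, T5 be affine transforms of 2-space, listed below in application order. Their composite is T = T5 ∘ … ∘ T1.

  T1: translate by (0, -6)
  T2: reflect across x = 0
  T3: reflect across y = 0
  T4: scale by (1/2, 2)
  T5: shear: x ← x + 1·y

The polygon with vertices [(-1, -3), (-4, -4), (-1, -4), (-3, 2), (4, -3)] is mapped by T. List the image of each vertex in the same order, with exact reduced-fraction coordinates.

T1 translate by (0, -6): (-1, -3) → (-1, -9); (-4, -4) → (-4, -10); (-1, -4) → (-1, -10); (-3, 2) → (-3, -4); (4, -3) → (4, -9)
T2 reflect across x = 0: (-1, -9) → (1, -9); (-4, -10) → (4, -10); (-1, -10) → (1, -10); (-3, -4) → (3, -4); (4, -9) → (-4, -9)
T3 reflect across y = 0: (1, -9) → (1, 9); (4, -10) → (4, 10); (1, -10) → (1, 10); (3, -4) → (3, 4); (-4, -9) → (-4, 9)
T4 scale by (1/2, 2): (1, 9) → (1/2, 18); (4, 10) → (2, 20); (1, 10) → (1/2, 20); (3, 4) → (3/2, 8); (-4, 9) → (-2, 18)
T5 shear: x ← x + 1·y: (1/2, 18) → (37/2, 18); (2, 20) → (22, 20); (1/2, 20) → (41/2, 20); (3/2, 8) → (19/2, 8); (-2, 18) → (16, 18)

image vertices: (37/2, 18), (22, 20), (41/2, 20), (19/2, 8), (16, 18)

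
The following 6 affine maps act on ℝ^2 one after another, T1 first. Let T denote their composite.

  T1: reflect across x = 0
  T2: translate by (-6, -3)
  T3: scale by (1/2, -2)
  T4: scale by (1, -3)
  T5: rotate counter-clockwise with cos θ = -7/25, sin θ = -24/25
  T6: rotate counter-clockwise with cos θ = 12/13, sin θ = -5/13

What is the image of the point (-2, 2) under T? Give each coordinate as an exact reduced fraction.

T1 reflect across x = 0: (-2, 2) → (2, 2)
T2 translate by (-6, -3): (2, 2) → (-4, -1)
T3 scale by (1/2, -2): (-4, -1) → (-2, 2)
T4 scale by (1, -3): (-2, 2) → (-2, -6)
T5 rotate counter-clockwise with cos θ = -7/25, sin θ = -24/25: (-2, -6) → (-26/5, 18/5)
T6 rotate counter-clockwise with cos θ = 12/13, sin θ = -5/13: (-26/5, 18/5) → (-222/65, 346/65)

T(p) = (-222/65, 346/65)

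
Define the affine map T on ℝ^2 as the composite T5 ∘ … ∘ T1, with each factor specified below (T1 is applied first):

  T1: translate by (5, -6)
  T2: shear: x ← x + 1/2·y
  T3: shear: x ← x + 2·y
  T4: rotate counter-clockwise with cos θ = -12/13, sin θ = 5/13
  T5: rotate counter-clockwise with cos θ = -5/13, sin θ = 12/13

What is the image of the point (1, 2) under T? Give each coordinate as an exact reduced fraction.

T1 translate by (5, -6): (1, 2) → (6, -4)
T2 shear: x ← x + 1/2·y: (6, -4) → (4, -4)
T3 shear: x ← x + 2·y: (4, -4) → (-4, -4)
T4 rotate counter-clockwise with cos θ = -12/13, sin θ = 5/13: (-4, -4) → (68/13, 28/13)
T5 rotate counter-clockwise with cos θ = -5/13, sin θ = 12/13: (68/13, 28/13) → (-4, 4)

T(p) = (-4, 4)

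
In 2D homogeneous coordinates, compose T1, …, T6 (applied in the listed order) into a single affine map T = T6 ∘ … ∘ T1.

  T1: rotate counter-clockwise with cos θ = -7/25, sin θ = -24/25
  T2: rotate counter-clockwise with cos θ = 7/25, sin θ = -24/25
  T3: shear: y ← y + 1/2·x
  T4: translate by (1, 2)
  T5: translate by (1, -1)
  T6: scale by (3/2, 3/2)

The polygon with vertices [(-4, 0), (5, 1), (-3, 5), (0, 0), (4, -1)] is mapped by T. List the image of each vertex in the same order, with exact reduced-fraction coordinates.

image vertices: (9, 9/2), (-9/2, -15/4), (15/2, -15/4), (3, 3/2), (-3, 0)

T1 rotate counter-clockwise with cos θ = -7/25, sin θ = -24/25: (-4, 0) → (28/25, 96/25); (5, 1) → (-11/25, -127/25); (-3, 5) → (141/25, 37/25); (0, 0) → (0, 0); (4, -1) → (-52/25, -89/25)
T2 rotate counter-clockwise with cos θ = 7/25, sin θ = -24/25: (28/25, 96/25) → (4, 0); (-11/25, -127/25) → (-5, -1); (141/25, 37/25) → (3, -5); (0, 0) → (0, 0); (-52/25, -89/25) → (-4, 1)
T3 shear: y ← y + 1/2·x: (4, 0) → (4, 2); (-5, -1) → (-5, -7/2); (3, -5) → (3, -7/2); (0, 0) → (0, 0); (-4, 1) → (-4, -1)
T4 translate by (1, 2): (4, 2) → (5, 4); (-5, -7/2) → (-4, -3/2); (3, -7/2) → (4, -3/2); (0, 0) → (1, 2); (-4, -1) → (-3, 1)
T5 translate by (1, -1): (5, 4) → (6, 3); (-4, -3/2) → (-3, -5/2); (4, -3/2) → (5, -5/2); (1, 2) → (2, 1); (-3, 1) → (-2, 0)
T6 scale by (3/2, 3/2): (6, 3) → (9, 9/2); (-3, -5/2) → (-9/2, -15/4); (5, -5/2) → (15/2, -15/4); (2, 1) → (3, 3/2); (-2, 0) → (-3, 0)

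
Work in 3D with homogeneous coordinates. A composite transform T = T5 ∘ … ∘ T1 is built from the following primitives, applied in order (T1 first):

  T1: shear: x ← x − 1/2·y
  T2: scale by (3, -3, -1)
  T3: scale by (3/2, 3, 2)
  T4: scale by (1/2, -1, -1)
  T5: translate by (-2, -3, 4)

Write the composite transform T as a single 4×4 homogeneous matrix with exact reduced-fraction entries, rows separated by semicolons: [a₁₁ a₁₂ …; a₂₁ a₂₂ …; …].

T1 = [1 -1/2 0 0; 0 1 0 0; 0 0 1 0; 0 0 0 1]
T2·T1 = [3 -3/2 0 0; 0 -3 0 0; 0 0 -1 0; 0 0 0 1]
T3·…·T1 = [9/2 -9/4 0 0; 0 -9 0 0; 0 0 -2 0; 0 0 0 1]
T4·…·T1 = [9/4 -9/8 0 0; 0 9 0 0; 0 0 2 0; 0 0 0 1]
T5·…·T1 = [9/4 -9/8 0 -2; 0 9 0 -3; 0 0 2 4; 0 0 0 1]

T = [9/4 -9/8 0 -2; 0 9 0 -3; 0 0 2 4; 0 0 0 1]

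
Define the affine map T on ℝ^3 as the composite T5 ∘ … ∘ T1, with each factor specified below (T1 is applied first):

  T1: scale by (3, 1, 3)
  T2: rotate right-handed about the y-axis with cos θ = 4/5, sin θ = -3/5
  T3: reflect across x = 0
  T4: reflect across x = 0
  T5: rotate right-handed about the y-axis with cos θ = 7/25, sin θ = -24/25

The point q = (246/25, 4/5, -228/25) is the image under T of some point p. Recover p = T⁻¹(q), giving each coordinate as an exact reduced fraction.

T1 = [3 0 0 0; 0 1 0 0; 0 0 3 0; 0 0 0 1]
T2·T1 = [12/5 0 -9/5 0; 0 1 0 0; 9/5 0 12/5 0; 0 0 0 1]
T3·…·T1 = [-12/5 0 9/5 0; 0 1 0 0; 9/5 0 12/5 0; 0 0 0 1]
T4·…·T1 = [12/5 0 -9/5 0; 0 1 0 0; 9/5 0 12/5 0; 0 0 0 1]
T5·…·T1 = [-132/125 0 -351/125 0; 0 1 0 0; 351/125 0 -132/125 0; 0 0 0 1]
det M = 9; M⁻¹ = [-44/375 0 39/125 0; 0 1 0 0; -39/125 0 -44/375 0; 0 0 0 1]
M⁻¹ · (246/25, 4/5, -228/25)ᵀ = (-4, 4/5, -2)ᵀ

p = (-4, 4/5, -2)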